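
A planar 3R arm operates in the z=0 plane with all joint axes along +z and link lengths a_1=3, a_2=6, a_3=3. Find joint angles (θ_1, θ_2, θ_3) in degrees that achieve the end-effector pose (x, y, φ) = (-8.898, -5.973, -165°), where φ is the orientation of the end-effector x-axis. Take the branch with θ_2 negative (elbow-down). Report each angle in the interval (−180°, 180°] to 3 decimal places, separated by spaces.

wrist centre = target − a_3·(cos φ, sin φ) = (-6.0002, -5.1965)
cos θ_2 = (63.0067−3²−6²)/(2·3·6) = 0.5002; θ_2 = -59.9876° (elbow-down)
β = atan2(-5.1965,-6.0002) = -139.1055°; ψ = atan2(-5.1955,6.0011) = -40.8846°
θ_1 = β − ψ = -98.2210°
θ_3 = φ − θ_1 − θ_2 = -6.7914° (wrapped to (-180°,180°])

-98.221 -59.988 -6.791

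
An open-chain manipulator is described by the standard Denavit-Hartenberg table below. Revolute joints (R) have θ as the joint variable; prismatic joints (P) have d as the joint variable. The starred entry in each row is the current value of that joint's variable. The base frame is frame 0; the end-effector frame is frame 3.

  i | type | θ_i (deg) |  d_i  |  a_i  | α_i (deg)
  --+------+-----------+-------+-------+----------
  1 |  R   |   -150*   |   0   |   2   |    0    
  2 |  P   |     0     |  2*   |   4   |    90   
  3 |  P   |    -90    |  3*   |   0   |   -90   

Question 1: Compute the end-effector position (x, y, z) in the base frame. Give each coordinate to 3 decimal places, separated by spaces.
after link 1: o_1 = (-1.7321, -1.0000, 0.0000)
after link 2: o_2 = (-5.1962, -3.0000, 2.0000)
after link 3: o_3 = (-6.6962, -0.4019, 2.0000)

-6.696 -0.402 2.000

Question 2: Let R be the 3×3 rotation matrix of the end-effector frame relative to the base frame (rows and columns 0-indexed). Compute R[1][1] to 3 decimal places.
-0.866

End-effector y-axis (col 1 of R) = (0.5000,-0.8660,-0.0000)
R[1][1] = -0.8660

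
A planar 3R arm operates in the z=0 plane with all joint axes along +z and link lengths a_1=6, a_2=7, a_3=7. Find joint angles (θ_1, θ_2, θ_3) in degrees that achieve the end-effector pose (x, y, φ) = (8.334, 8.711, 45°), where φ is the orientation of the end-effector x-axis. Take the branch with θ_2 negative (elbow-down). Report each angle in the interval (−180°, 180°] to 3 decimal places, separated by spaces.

126.043 -135.003 53.960

wrist centre = target − a_3·(cos φ, sin φ) = (3.3843, 3.7613)
cos θ_2 = (25.6002−6²−7²)/(2·6·7) = -0.7071; θ_2 = -135.0027° (elbow-down)
β = atan2(3.7613,3.3843) = 48.0202°; ψ = atan2(-4.9495,1.0500) = -78.0225°
θ_1 = β − ψ = 126.0427°
θ_3 = φ − θ_1 − θ_2 = 53.9600° (wrapped to (-180°,180°])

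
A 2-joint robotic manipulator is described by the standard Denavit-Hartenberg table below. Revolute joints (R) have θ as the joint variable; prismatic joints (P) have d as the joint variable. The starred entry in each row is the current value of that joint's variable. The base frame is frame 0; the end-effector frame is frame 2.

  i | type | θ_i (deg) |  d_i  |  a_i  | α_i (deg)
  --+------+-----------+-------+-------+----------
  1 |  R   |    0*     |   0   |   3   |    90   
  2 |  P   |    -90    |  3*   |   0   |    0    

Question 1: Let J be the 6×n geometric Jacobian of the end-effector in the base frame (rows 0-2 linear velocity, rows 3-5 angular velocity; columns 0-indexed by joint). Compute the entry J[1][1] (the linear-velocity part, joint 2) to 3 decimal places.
prismatic axis z_1 = (0.0000,-1.0000,0.0000)
J_v[:, 1] = z_1; J_ω[:, 1] = (0,0,0)
entry J[1][1] = -1.0000

-1.000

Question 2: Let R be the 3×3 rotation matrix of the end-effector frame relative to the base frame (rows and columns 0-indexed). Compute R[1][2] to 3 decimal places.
End-effector z-axis (col 2 of R) = (0.0000,-1.0000,0.0000)
R[1][2] = -1.0000

-1.000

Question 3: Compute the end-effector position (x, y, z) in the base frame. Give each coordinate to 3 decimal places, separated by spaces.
after link 1: o_1 = (3.0000, 0.0000, 0.0000)
after link 2: o_2 = (3.0000, -3.0000, 0.0000)

3.000 -3.000 0.000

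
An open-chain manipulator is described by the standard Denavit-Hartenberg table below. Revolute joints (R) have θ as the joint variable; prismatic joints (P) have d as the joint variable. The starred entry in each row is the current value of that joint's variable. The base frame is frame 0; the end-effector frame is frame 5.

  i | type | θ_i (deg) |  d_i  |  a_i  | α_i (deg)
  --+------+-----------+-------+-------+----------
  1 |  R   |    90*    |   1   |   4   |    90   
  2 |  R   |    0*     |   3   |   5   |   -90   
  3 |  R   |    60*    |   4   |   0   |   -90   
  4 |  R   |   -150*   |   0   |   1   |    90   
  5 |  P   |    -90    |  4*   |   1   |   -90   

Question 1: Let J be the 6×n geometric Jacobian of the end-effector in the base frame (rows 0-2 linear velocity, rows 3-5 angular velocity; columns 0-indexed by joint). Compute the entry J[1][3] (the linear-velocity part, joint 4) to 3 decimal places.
-1.482

axis z_3 = (-0.5000,-0.8660,0.0000); lever o_n−o_3 = (2.9821,-0.5670,-2.9641)
cross product → J_v[:, 3] = (2.5670,-1.4821,2.8660)
J_ω[:, 3] = z_3
entry J[1][3] = -1.4821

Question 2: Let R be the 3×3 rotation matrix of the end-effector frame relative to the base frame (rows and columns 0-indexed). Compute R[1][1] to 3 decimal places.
End-effector y-axis (col 1 of R) = (-0.4330,0.2500,0.8660)
R[1][1] = 0.2500

0.250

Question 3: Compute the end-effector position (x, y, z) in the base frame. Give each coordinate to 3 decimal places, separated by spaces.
after link 1: o_1 = (0.0000, 4.0000, 1.0000)
after link 2: o_2 = (3.0000, 9.0000, 1.0000)
after link 3: o_3 = (3.0000, 9.0000, 5.0000)
after link 4: o_4 = (3.7500, 8.5670, 5.5000)
after link 5: o_5 = (5.9821, 8.4330, 2.0359)

5.982 8.433 2.036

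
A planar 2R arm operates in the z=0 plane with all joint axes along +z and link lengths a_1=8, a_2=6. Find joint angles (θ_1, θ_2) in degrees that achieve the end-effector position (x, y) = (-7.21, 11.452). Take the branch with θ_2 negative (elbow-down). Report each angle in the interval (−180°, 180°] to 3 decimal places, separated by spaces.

135.005 -30.007

cos θ_2 = (183.1324−8²−6²)/(2·8·6) = 0.8660; θ_2 = -30.0072° (elbow-down)
β = atan2(11.4520,-7.2100) = 122.1939°; ψ = atan2(-3.0007,13.1958) = -12.8109°
θ_1 = β − ψ = 135.0048°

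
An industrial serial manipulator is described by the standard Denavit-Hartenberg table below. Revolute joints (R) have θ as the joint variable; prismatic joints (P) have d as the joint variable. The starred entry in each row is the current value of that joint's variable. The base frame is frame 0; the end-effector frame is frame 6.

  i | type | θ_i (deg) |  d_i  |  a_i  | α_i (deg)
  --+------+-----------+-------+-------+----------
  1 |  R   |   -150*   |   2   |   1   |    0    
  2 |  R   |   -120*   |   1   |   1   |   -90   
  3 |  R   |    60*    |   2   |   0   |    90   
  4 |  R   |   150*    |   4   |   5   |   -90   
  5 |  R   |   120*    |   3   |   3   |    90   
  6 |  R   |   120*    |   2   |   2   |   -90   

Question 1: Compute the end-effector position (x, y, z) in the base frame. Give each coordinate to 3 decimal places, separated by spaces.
after link 1: o_1 = (-0.8660, -0.5000, 2.0000)
after link 2: o_2 = (-0.8660, 0.5000, 3.0000)
after link 3: o_3 = (-2.8660, 0.5000, 3.0000)
after link 4: o_4 = (-5.3660, 1.7990, 8.7500)
after link 5: o_5 = (-2.0179, -0.5514, 7.6250)
after link 6: o_6 = (-1.6340, -2.0670, 9.9821)

-1.634 -2.067 9.982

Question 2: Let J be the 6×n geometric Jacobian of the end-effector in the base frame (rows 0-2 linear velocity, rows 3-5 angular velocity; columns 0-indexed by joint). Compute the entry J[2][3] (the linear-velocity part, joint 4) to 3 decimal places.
axis z_3 = (-0.0000,0.8660,0.5000); lever o_n−o_3 = (1.2321,-2.5670,6.9821)
cross product → J_v[:, 3] = (7.3301,0.6160,-1.0670)
J_ω[:, 3] = z_3
entry J[2][3] = -1.0670

-1.067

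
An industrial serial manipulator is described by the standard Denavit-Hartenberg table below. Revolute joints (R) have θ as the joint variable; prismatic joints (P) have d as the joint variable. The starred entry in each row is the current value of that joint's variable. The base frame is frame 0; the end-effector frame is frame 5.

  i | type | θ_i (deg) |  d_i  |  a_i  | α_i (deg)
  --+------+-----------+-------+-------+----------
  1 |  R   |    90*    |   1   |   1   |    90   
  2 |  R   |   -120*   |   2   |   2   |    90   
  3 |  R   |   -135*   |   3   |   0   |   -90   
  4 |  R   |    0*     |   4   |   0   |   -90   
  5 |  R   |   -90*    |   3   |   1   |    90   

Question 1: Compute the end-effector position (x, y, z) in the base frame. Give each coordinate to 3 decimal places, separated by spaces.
-1.536 -1.768 -3.794

after link 1: o_1 = (0.0000, 1.0000, 1.0000)
after link 2: o_2 = (2.0000, 0.0000, -0.7321)
after link 3: o_3 = (2.0000, -2.5981, 0.7679)
after link 4: o_4 = (-0.8284, -4.0123, -1.6815)
after link 5: o_5 = (-1.5355, -1.7678, -3.7939)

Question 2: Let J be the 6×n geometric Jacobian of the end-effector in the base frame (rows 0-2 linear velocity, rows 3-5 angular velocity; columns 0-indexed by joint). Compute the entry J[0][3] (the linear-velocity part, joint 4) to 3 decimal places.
axis z_3 = (-0.7071,-0.3536,-0.6124); lever o_n−o_3 = (-3.5355,0.8303,-4.5619)
cross product → J_v[:, 3] = (2.1213,-1.0607,-1.8371)
J_ω[:, 3] = z_3
entry J[0][3] = 2.1213

2.121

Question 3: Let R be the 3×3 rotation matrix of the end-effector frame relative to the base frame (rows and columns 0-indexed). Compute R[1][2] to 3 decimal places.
-0.354

End-effector z-axis (col 2 of R) = (0.7071,-0.3536,-0.6124)
R[1][2] = -0.3536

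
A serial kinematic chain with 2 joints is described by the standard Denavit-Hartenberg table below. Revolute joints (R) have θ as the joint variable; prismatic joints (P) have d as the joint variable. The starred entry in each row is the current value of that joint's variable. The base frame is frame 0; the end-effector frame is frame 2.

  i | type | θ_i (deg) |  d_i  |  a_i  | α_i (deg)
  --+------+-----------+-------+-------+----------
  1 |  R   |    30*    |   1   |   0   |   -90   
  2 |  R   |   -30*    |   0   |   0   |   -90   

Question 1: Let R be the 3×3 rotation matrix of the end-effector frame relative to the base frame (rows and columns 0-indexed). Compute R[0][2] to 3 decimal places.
End-effector z-axis (col 2 of R) = (0.4330,0.2500,-0.8660)
R[0][2] = 0.4330

0.433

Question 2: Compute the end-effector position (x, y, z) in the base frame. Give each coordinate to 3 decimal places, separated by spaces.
0.000 0.000 1.000

after link 1: o_1 = (0.0000, 0.0000, 1.0000)
after link 2: o_2 = (0.0000, 0.0000, 1.0000)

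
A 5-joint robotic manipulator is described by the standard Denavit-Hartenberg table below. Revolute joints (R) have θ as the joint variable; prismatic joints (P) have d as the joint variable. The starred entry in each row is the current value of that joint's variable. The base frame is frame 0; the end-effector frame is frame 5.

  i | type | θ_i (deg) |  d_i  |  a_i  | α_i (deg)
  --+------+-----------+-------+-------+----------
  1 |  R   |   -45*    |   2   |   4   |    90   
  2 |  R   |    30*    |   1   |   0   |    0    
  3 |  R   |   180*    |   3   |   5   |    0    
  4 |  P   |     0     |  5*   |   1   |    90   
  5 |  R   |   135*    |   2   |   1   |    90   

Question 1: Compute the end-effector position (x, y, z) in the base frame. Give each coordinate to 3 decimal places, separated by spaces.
-7.984 -5.744 1.086

after link 1: o_1 = (2.8284, -2.8284, 2.0000)
after link 2: o_2 = (2.1213, -3.5355, 2.0000)
after link 3: o_3 = (-3.0619, -2.5950, -0.5000)
after link 4: o_4 = (-7.2098, -5.5182, -1.0000)
after link 5: o_5 = (-7.9839, -5.7441, 1.0856)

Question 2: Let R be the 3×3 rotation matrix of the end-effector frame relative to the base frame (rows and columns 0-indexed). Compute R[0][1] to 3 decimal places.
End-effector y-axis (col 1 of R) = (-0.3536,0.3536,0.8660)
R[0][1] = -0.3536

-0.354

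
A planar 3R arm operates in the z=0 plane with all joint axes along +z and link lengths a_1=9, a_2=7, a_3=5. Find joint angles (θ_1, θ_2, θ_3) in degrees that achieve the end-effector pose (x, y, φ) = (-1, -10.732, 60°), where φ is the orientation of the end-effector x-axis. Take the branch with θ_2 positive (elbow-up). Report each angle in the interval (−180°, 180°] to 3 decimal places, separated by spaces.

wrist centre = target − a_3·(cos φ, sin φ) = (-3.5000, -15.0621)
cos θ_2 = (239.1177−9²−7²)/(2·9·7) = 0.8660; θ_2 = 30.0014° (elbow-up)
β = atan2(-15.0621,-3.5000) = -103.0817°; ψ = atan2(3.5001,15.0621) = 13.0823°
θ_1 = β − ψ = -116.1640°
θ_3 = φ − θ_1 − θ_2 = 146.1626° (wrapped to (-180°,180°])

-116.164 30.001 146.163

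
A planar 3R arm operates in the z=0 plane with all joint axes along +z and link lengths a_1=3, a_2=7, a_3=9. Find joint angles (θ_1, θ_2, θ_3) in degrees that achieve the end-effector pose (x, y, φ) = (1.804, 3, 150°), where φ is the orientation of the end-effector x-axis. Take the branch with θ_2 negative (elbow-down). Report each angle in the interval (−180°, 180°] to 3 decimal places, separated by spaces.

12.230 -29.992 167.762

wrist centre = target − a_3·(cos φ, sin φ) = (9.5982, -1.5000)
cos θ_2 = (94.3760−3²−7²)/(2·3·7) = 0.8661; θ_2 = -29.9920° (elbow-down)
β = atan2(-1.5000,9.5982) = -8.8823°; ψ = atan2(-3.4992,9.0627) = -21.1119°
θ_1 = β − ψ = 12.2296°
θ_3 = φ − θ_1 − θ_2 = 167.7624° (wrapped to (-180°,180°])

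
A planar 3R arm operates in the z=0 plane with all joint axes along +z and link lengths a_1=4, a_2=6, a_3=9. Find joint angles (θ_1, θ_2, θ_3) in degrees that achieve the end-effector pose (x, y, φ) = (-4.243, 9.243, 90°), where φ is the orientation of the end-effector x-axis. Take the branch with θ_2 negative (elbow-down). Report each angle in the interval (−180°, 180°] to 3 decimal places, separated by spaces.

wrist centre = target − a_3·(cos φ, sin φ) = (-4.2430, 0.2430)
cos θ_2 = (18.0621−4²−6²)/(2·4·6) = -0.7070; θ_2 = -134.9946° (elbow-down)
β = atan2(0.2430,-4.2430) = 176.7222°; ψ = atan2(-4.2430,-0.2422) = -93.2675°
θ_1 = β − ψ = 269.9897°
θ_3 = φ − θ_1 − θ_2 = -44.9951° (wrapped to (-180°,180°])

-90.010 -134.995 -44.995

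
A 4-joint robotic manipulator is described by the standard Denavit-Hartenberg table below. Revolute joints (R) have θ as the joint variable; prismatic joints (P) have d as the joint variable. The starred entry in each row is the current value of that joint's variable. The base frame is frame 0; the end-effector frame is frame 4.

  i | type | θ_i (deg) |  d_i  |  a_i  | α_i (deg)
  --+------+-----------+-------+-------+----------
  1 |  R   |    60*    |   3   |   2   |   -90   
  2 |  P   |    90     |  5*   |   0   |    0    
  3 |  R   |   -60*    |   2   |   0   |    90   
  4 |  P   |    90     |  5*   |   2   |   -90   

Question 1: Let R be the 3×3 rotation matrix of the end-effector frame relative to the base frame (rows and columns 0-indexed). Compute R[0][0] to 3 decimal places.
End-effector x-axis (col 0 of R) = (-0.8660,0.5000,-0.0000)
R[0][0] = -0.8660

-0.866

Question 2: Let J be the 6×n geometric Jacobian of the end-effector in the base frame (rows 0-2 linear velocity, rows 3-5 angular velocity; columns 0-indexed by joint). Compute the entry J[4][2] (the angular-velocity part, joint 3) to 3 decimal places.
axis z_2 = (-0.8660,0.5000,0.0000); lever o_n−o_2 = (-2.2141,4.1651,4.3301)
cross product → J_v[:, 2] = (2.1651,3.7500,-2.5000)
J_ω[:, 2] = z_2
entry J[4][2] = 0.5000

0.500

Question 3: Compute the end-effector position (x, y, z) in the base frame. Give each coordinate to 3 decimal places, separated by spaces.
-5.544 8.397 7.330

after link 1: o_1 = (1.0000, 1.7321, 3.0000)
after link 2: o_2 = (-3.3301, 4.2321, 3.0000)
after link 3: o_3 = (-5.0622, 5.2321, 3.0000)
after link 4: o_4 = (-5.5442, 8.3971, 7.3301)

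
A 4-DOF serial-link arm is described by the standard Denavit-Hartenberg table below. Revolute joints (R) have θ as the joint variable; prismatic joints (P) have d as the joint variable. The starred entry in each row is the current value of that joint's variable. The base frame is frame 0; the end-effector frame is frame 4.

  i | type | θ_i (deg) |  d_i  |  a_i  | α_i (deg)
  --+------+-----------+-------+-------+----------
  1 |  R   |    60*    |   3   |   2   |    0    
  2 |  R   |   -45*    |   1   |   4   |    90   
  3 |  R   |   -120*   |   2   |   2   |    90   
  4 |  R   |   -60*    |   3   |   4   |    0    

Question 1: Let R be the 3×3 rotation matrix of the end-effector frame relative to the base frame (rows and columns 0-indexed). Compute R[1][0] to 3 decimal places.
0.772

End-effector x-axis (col 0 of R) = (-0.4656,0.7718,-0.4330)
R[1][0] = 0.7718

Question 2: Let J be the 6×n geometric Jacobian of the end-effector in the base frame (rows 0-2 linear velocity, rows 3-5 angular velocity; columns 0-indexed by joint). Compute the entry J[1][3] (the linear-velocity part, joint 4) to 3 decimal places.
-2.380

axis z_3 = (-0.8365,-0.2241,0.5000); lever o_n−o_3 = (-4.3721,2.4148,-0.2321)
cross product → J_v[:, 3] = (-1.1554,-2.3801,-3.0000)
J_ω[:, 3] = z_3
entry J[1][3] = -2.3801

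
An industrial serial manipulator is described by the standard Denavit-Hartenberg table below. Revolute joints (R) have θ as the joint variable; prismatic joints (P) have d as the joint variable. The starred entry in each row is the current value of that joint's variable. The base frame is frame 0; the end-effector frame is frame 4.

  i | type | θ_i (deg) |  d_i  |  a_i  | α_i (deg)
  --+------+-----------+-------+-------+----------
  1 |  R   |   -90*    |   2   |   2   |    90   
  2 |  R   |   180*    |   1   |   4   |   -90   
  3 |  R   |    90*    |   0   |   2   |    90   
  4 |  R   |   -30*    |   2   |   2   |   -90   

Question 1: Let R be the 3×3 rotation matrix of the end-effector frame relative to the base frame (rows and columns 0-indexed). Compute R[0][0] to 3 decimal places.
End-effector x-axis (col 0 of R) = (0.8660,0.0000,0.5000)
R[0][0] = 0.8660

0.866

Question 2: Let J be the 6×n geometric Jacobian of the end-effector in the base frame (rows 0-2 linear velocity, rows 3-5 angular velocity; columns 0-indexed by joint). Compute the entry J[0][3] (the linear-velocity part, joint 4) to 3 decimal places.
axis z_3 = (-0.0000,1.0000,0.0000); lever o_n−o_3 = (1.7321,2.0000,1.0000)
cross product → J_v[:, 3] = (1.0000,0.0000,-1.7321)
J_ω[:, 3] = z_3
entry J[0][3] = 1.0000

1.000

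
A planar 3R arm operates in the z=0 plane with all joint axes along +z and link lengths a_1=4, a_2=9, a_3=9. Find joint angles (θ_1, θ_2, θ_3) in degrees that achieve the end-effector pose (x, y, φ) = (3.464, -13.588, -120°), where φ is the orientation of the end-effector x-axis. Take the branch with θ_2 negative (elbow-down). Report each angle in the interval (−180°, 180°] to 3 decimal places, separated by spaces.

wrist centre = target − a_3·(cos φ, sin φ) = (7.9640, -5.7938)
cos θ_2 = (96.9931−4²−9²)/(2·4·9) = -0.0001; θ_2 = -90.0055° (elbow-down)
β = atan2(-5.7938,7.9640) = -36.0357°; ψ = atan2(-9.0000,3.9991) = -66.0421°
θ_1 = β − ψ = 30.0064°
θ_3 = φ − θ_1 − θ_2 = -60.0009° (wrapped to (-180°,180°])

30.006 -90.006 -60.001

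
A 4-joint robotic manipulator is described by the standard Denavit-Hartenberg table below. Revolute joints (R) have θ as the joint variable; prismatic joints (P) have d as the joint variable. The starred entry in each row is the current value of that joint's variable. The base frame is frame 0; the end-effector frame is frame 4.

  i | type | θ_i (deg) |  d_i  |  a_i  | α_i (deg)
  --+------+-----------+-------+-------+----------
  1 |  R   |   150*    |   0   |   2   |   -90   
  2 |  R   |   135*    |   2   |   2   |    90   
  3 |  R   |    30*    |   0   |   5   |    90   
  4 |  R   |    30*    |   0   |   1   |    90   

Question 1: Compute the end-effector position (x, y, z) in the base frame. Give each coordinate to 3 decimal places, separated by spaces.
-0.169 -5.599 -5.360

after link 1: o_1 = (-1.7321, 1.0000, 0.0000)
after link 2: o_2 = (-1.5073, -1.4392, -1.4142)
after link 3: o_3 = (-0.1057, -5.1352, -4.4761)
after link 4: o_4 = (-0.1691, -5.5985, -5.3600)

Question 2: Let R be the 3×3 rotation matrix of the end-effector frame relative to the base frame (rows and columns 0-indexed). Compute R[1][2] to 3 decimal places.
End-effector z-axis (col 2 of R) = (0.6705,-0.6758,0.3062)
R[1][2] = -0.6758

-0.676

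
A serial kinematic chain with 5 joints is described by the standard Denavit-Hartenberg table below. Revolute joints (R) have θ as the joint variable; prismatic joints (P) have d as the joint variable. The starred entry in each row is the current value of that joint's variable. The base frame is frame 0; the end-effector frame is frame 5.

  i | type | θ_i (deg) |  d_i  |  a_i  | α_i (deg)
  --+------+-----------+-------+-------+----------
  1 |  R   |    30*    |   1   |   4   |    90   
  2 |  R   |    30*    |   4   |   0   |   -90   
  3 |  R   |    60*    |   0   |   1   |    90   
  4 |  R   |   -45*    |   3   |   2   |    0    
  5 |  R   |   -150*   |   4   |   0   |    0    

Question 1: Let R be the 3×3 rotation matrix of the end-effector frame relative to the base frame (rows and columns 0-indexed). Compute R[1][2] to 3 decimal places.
End-effector z-axis (col 2 of R) = (0.8995,-0.0580,0.4330)
R[1][2] = -0.0580

-0.058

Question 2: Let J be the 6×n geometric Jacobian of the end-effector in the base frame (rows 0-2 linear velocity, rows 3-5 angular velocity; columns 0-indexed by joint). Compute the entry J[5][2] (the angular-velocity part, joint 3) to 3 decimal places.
axis z_2 = (-0.4330,-0.2500,0.8660); lever o_n−o_2 = (6.7690,2.2808,2.4099)
cross product → J_v[:, 2] = (-2.5777,6.9056,0.7046)
J_ω[:, 2] = z_2
entry J[5][2] = 0.8660

0.866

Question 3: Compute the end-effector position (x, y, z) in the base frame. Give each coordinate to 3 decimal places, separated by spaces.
after link 1: o_1 = (3.4641, 2.0000, 1.0000)
after link 2: o_2 = (5.4641, -1.4641, 1.0000)
after link 3: o_3 = (5.4061, -0.4976, 1.2500)
after link 4: o_4 = (8.6350, 1.0488, 1.6778)
after link 5: o_5 = (12.2331, 0.8167, 3.4099)

12.233 0.817 3.410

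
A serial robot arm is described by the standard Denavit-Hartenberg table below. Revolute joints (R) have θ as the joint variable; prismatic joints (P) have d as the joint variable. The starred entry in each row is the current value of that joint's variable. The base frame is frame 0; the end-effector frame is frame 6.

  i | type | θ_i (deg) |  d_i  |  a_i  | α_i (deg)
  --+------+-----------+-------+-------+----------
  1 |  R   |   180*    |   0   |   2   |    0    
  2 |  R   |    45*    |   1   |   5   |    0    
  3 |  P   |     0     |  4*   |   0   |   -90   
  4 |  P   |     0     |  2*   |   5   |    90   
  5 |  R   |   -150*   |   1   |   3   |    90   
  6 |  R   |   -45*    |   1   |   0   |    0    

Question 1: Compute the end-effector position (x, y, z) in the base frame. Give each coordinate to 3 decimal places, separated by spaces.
-5.914 -5.846 6.000

after link 1: o_1 = (-2.0000, 0.0000, 0.0000)
after link 2: o_2 = (-5.5355, -3.5355, 1.0000)
after link 3: o_3 = (-5.5355, -3.5355, 5.0000)
after link 4: o_4 = (-7.6569, -8.4853, 5.0000)
after link 5: o_5 = (-6.8804, -5.5875, 6.0000)
after link 6: o_6 = (-5.9145, -5.8463, 6.0000)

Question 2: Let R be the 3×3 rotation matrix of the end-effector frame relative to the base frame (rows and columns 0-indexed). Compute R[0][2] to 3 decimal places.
End-effector z-axis (col 2 of R) = (0.9659,-0.2588,0.0000)
R[0][2] = 0.9659

0.966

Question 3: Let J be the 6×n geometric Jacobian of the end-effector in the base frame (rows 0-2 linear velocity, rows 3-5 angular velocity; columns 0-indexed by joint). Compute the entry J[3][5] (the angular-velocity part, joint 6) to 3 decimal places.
axis z_5 = (0.9659,-0.2588,0.0000); lever o_n−o_5 = (0.9659,-0.2588,0.0000)
cross product → J_v[:, 5] = (0.0000,0.0000,0.0000)
J_ω[:, 5] = z_5
entry J[3][5] = 0.9659

0.966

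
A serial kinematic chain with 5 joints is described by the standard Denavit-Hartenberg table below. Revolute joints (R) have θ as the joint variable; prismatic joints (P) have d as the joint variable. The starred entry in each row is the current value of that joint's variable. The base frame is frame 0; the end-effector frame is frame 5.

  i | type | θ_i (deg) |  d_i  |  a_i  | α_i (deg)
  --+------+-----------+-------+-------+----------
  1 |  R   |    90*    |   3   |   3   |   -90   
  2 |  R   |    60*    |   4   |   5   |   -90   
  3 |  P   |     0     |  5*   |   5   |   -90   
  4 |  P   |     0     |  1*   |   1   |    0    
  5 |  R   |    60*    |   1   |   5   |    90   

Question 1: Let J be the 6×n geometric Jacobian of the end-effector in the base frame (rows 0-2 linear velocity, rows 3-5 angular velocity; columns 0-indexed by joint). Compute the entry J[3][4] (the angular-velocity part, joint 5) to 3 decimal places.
1.000

axis z_4 = (1.0000,-0.0000,-0.0000); lever o_n−o_4 = (1.0000,5.0000,0.0000)
cross product → J_v[:, 4] = (0.0000,-0.0000,5.0000)
J_ω[:, 4] = z_4
entry J[3][4] = 1.0000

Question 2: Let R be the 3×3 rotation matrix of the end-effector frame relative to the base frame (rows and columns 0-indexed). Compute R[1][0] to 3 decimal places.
1.000

End-effector x-axis (col 0 of R) = (0.0000,1.0000,0.0000)
R[1][0] = 1.0000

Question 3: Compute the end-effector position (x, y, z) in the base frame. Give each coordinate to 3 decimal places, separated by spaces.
-2.000 9.170 -9.026

after link 1: o_1 = (0.0000, 3.0000, 3.0000)
after link 2: o_2 = (-4.0000, 5.5000, -1.3301)
after link 3: o_3 = (-4.0000, 3.6699, -8.1603)
after link 4: o_4 = (-3.0000, 4.1699, -9.0263)
after link 5: o_5 = (-2.0000, 9.1699, -9.0263)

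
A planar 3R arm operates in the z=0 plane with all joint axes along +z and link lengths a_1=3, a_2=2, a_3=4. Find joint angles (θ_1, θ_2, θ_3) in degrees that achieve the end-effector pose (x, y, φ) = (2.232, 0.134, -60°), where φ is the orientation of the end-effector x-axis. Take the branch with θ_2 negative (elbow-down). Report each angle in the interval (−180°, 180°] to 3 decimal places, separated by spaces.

wrist centre = target − a_3·(cos φ, sin φ) = (0.2320, 3.5981)
cos θ_2 = (13.0002−3²−2²)/(2·3·2) = 0.0000; θ_2 = -89.9992° (elbow-down)
β = atan2(3.5981,0.2320) = 86.3108°; ψ = atan2(-2.0000,3.0000) = -33.6898°
θ_1 = β − ψ = 120.0006°
θ_3 = φ − θ_1 − θ_2 = -90.0014° (wrapped to (-180°,180°])

120.001 -89.999 -90.001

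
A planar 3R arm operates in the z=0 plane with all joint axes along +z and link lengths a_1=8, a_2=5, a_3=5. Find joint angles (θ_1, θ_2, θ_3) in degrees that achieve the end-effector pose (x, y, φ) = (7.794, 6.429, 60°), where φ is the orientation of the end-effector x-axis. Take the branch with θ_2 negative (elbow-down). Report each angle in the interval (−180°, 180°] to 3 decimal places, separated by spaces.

60.003 -135.000 134.997

wrist centre = target − a_3·(cos φ, sin φ) = (5.2940, 2.0989)
cos θ_2 = (32.4317−8²−5²)/(2·8·5) = -0.7071; θ_2 = -134.9998° (elbow-down)
β = atan2(2.0989,5.2940) = 21.6265°; ψ = atan2(-3.5355,4.4645) = -38.3767°
θ_1 = β − ψ = 60.0032°
θ_3 = φ − θ_1 − θ_2 = 134.9966° (wrapped to (-180°,180°])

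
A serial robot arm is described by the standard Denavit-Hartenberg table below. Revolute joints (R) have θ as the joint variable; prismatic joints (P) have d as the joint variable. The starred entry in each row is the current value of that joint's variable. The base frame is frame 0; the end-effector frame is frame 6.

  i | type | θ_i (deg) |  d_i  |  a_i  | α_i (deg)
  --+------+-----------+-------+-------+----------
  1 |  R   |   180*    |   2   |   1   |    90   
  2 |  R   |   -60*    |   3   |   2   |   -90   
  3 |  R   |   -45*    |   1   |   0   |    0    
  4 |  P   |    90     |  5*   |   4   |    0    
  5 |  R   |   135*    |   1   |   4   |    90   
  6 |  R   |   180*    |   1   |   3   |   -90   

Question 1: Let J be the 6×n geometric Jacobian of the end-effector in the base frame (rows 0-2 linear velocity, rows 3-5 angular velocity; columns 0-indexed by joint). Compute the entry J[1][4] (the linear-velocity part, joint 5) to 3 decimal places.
1.000

axis z_4 = (-0.8660,0.0000,0.5000); lever o_n−o_4 = (-0.3660,-1.0000,1.3660)
cross product → J_v[:, 4] = (0.5000,1.0000,0.8660)
J_ω[:, 4] = z_4
entry J[1][4] = 1.0000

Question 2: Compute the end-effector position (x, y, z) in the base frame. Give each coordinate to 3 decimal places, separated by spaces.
-8.976 -0.828 2.184

after link 1: o_1 = (-1.0000, 0.0000, 2.0000)
after link 2: o_2 = (-2.0000, 3.0000, 0.2679)
after link 3: o_3 = (-2.8660, 3.0000, 0.7679)
after link 4: o_4 = (-8.6104, 0.1716, 0.8185)
after link 5: o_5 = (-7.4764, 0.1716, 4.7826)
after link 6: o_6 = (-8.9764, -0.8284, 2.1845)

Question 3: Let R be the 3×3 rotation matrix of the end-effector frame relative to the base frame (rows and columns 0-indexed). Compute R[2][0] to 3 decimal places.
End-effector x-axis (col 0 of R) = (-0.5000,0.0000,-0.8660)
R[2][0] = -0.8660

-0.866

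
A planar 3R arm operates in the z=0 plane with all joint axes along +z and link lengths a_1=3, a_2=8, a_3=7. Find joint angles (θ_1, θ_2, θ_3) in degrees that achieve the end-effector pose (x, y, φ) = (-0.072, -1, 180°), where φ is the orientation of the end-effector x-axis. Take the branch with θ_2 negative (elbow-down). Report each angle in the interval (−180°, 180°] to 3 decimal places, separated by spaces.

90.004 -120.004 -150.000

wrist centre = target − a_3·(cos φ, sin φ) = (6.9280, -1.0000)
cos θ_2 = (48.9972−3²−8²)/(2·3·8) = -0.5001; θ_2 = -120.0039° (elbow-down)
β = atan2(-1.0000,6.9280) = -8.2134°; ψ = atan2(-6.9279,-1.0005) = -98.2173°
θ_1 = β − ψ = 90.0039°
θ_3 = φ − θ_1 − θ_2 = -150.0000° (wrapped to (-180°,180°])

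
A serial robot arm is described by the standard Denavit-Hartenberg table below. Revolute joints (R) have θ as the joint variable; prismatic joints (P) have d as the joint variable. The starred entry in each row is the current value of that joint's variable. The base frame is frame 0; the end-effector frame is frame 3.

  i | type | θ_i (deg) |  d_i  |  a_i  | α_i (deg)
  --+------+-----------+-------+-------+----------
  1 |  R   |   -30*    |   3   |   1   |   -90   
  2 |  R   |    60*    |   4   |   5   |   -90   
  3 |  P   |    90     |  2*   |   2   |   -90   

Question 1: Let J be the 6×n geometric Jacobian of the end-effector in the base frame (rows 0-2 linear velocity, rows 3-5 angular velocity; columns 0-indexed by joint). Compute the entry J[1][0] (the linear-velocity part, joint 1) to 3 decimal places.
2.531

axis z_0 = ẑ; lever o_n−o_0 = (2.5311,0.8481,-2.3301)
cross product → J_v[:, 0] = (-0.8481,2.5311,0.0000)
J_ω[:, 0] = z_0
entry J[1][0] = 2.5311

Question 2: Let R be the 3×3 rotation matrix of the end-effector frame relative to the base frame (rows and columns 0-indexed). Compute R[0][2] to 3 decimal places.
End-effector z-axis (col 2 of R) = (-0.4330,0.2500,0.8660)
R[0][2] = -0.4330

-0.433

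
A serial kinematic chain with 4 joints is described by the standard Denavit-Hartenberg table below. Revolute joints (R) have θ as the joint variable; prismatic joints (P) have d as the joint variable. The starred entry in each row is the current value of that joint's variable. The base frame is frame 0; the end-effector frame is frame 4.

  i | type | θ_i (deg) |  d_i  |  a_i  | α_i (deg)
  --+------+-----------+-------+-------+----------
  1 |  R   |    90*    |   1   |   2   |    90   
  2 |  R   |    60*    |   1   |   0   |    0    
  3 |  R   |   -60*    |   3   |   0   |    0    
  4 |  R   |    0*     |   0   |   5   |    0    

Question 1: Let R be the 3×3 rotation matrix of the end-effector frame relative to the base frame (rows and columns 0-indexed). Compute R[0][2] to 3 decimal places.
End-effector z-axis (col 2 of R) = (1.0000,-0.0000,0.0000)
R[0][2] = 1.0000

1.000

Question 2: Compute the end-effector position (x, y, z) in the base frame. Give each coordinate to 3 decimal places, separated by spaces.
4.000 7.000 1.000

after link 1: o_1 = (0.0000, 2.0000, 1.0000)
after link 2: o_2 = (1.0000, 2.0000, 1.0000)
after link 3: o_3 = (4.0000, 2.0000, 1.0000)
after link 4: o_4 = (4.0000, 7.0000, 1.0000)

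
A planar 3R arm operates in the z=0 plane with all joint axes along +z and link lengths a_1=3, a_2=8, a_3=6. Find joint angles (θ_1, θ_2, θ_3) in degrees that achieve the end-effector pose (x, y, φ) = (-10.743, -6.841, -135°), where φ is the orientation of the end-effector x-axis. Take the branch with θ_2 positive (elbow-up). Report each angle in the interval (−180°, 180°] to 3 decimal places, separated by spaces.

103.584 119.992 1.425

wrist centre = target − a_3·(cos φ, sin φ) = (-6.5004, -2.5984)
cos θ_2 = (49.0061−3²−8²)/(2·3·8) = -0.4999; θ_2 = 119.9915° (elbow-up)
β = atan2(-2.5984,-6.5004) = -158.2122°; ψ = atan2(6.9288,-0.9990) = 98.2042°
θ_1 = β − ψ = -256.4164°
θ_3 = φ − θ_1 − θ_2 = 1.4248° (wrapped to (-180°,180°])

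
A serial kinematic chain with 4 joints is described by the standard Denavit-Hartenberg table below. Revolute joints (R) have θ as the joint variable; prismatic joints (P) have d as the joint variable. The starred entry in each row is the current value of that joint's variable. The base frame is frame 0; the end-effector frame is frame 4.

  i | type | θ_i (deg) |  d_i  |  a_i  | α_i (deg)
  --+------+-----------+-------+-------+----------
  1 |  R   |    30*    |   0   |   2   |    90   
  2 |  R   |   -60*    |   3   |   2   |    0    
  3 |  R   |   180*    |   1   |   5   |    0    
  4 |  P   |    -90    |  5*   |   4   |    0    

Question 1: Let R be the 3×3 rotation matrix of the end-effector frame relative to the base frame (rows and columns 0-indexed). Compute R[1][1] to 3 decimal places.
-0.250

End-effector y-axis (col 1 of R) = (-0.4330,-0.2500,0.8660)
R[1][1] = -0.2500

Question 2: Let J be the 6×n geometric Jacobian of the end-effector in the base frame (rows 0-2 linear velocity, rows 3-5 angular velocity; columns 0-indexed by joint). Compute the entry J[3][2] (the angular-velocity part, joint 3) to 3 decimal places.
0.500

axis z_2 = (0.5000,-0.8660,0.0000); lever o_n−o_2 = (3.8349,-4.7141,6.3301)
cross product → J_v[:, 2] = (-5.4821,-3.1651,0.9641)
J_ω[:, 2] = z_2
entry J[3][2] = 0.5000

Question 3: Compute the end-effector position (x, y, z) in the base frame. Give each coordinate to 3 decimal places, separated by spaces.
after link 1: o_1 = (1.7321, 1.0000, 0.0000)
after link 2: o_2 = (4.0981, -1.0981, -1.7321)
after link 3: o_3 = (2.4330, -3.2141, 2.5981)
after link 4: o_4 = (7.9330, -5.8122, 4.5981)

7.933 -5.812 4.598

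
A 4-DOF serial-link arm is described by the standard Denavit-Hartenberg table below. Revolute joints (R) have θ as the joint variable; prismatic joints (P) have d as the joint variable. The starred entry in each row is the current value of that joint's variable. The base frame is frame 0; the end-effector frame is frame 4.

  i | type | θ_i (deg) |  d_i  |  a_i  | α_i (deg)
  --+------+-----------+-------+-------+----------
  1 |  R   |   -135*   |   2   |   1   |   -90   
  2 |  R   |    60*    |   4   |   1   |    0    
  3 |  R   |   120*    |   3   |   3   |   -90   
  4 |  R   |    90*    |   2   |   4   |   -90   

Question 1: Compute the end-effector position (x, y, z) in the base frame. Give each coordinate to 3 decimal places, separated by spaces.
after link 1: o_1 = (-0.7071, -0.7071, 2.0000)
after link 2: o_2 = (1.7678, -3.8891, 1.1340)
after link 3: o_3 = (6.0104, -3.8891, 1.1340)
after link 4: o_4 = (3.1820, -1.0607, 3.1340)

3.182 -1.061 3.134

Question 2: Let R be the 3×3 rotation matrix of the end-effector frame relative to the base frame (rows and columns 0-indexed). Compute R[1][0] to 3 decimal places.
End-effector x-axis (col 0 of R) = (-0.7071,0.7071,-0.0000)
R[1][0] = 0.7071

0.707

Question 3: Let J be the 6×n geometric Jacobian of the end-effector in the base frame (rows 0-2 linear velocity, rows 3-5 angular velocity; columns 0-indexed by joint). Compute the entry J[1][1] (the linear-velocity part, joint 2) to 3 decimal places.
-0.802

axis z_1 = (0.7071,-0.7071,0.0000); lever o_n−o_1 = (3.8891,-0.3536,1.1340)
cross product → J_v[:, 1] = (-0.8018,-0.8018,2.5000)
J_ω[:, 1] = z_1
entry J[1][1] = -0.8018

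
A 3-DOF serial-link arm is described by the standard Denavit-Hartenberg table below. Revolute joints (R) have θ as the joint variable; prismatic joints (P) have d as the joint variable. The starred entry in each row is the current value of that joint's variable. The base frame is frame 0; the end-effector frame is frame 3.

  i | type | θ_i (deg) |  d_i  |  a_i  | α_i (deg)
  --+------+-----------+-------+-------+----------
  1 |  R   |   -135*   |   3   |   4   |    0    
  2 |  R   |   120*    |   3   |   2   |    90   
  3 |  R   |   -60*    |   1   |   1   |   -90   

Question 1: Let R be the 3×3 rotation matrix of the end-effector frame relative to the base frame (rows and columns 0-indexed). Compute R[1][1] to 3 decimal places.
End-effector y-axis (col 1 of R) = (0.2588,0.9659,-0.0000)
R[1][1] = 0.9659

0.966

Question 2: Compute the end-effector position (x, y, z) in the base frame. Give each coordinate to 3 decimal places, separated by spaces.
after link 1: o_1 = (-2.8284, -2.8284, 3.0000)
after link 2: o_2 = (-0.8966, -3.3461, 6.0000)
after link 3: o_3 = (-0.6724, -4.4414, 5.1340)

-0.672 -4.441 5.134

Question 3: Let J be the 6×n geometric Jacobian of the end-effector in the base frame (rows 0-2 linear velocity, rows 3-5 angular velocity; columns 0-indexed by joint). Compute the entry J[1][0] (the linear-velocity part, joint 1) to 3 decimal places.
-0.672

axis z_0 = ẑ; lever o_n−o_0 = (-0.6724,-4.4414,5.1340)
cross product → J_v[:, 0] = (4.4414,-0.6724,0.0000)
J_ω[:, 0] = z_0
entry J[1][0] = -0.6724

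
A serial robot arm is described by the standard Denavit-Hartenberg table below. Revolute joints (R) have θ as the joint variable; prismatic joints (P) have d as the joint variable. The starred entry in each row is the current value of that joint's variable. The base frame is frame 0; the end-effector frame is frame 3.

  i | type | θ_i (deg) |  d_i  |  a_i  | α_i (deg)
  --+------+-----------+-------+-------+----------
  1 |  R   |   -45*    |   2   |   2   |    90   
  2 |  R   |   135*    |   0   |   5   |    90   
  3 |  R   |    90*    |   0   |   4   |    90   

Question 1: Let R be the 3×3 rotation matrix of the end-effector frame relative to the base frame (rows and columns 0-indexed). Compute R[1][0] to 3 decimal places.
-0.707

End-effector x-axis (col 0 of R) = (-0.7071,-0.7071,0.0000)
R[1][0] = -0.7071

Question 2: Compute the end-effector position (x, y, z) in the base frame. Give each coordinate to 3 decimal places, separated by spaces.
-3.914 -1.743 5.536

after link 1: o_1 = (1.4142, -1.4142, 2.0000)
after link 2: o_2 = (-1.0858, 1.0858, 5.5355)
after link 3: o_3 = (-3.9142, -1.7426, 5.5355)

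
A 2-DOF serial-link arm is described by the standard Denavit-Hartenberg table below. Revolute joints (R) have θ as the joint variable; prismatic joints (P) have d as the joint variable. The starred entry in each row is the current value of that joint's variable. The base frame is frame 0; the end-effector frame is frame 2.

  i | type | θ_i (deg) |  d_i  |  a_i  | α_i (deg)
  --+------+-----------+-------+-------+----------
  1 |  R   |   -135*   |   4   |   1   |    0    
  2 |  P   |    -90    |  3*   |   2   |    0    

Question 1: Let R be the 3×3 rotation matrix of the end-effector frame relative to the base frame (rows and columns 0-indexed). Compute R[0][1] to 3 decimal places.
-0.707

End-effector y-axis (col 1 of R) = (-0.7071,-0.7071,0.0000)
R[0][1] = -0.7071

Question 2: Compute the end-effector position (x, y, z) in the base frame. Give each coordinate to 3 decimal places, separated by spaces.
-2.121 0.707 7.000

after link 1: o_1 = (-0.7071, -0.7071, 4.0000)
after link 2: o_2 = (-2.1213, 0.7071, 7.0000)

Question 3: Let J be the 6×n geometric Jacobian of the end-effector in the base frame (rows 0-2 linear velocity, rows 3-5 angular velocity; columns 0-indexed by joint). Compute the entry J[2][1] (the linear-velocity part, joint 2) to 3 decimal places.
prismatic axis z_1 = (0.0000,0.0000,1.0000)
J_v[:, 1] = z_1; J_ω[:, 1] = (0,0,0)
entry J[2][1] = 1.0000

1.000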